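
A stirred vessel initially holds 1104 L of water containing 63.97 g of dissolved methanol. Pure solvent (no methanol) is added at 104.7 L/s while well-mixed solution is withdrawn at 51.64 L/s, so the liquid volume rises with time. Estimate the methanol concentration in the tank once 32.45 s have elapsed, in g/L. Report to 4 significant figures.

0.009070 g/L

Total volume: dV/dt = Q_in − Q_out = 53.0600 L/s, so V(t) = 1104 + 53.0600 t and V(32.45) = 2825.80 L.
Species balance (pure solvent in): dm/dt = −Q_out · m/V(t).
dm/m = −Q_out dt/(V₀ + 53.0600 t); integrating gives ln(m/m₀) = −(Q_out/(Q_in−Q_out)) ln(V/V₀).
m = m₀ (V₀/V)^(Q_out/(Q_in−Q_out)) = 63.97 × (1104/2825.80)^(0.973238) = 25.6288 g.
C = m/V = 25.6288/2825.80 = 0.00906958 g/L.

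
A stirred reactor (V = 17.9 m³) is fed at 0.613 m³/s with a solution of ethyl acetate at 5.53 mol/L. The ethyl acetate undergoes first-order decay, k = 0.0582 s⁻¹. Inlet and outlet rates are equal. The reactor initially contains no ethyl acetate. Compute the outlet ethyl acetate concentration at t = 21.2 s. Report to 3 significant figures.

1.76 mol/L

V dC/dt = Q(C_in − C) − k V C.
This is linear with rate a = Q/V + k = 0.092446 s⁻¹.
C_ss = Q C_in/(Q + kV) = 2.0485 mol/L; C(t) = C_ss + (C₀ − C_ss) e^(−a t).
C(21.2) = 2.0485 + (-2.0485)·e^(−0.092446·21.2) = 2.0485 + (-2.0485)·0.14088 = 1.7599 mol/L.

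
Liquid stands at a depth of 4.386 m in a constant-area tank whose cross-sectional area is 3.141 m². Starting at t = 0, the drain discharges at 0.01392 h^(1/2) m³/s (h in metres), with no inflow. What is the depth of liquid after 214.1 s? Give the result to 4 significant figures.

Unsteady balance on liquid volume: A dh/dt = −0.01392 √h.
Separate and integrate: 2(√h − √h₀) = −(0.01392/A) t.
√h = √4.386 − 0.01392·214.1/(2·3.141) = 2.09428 − 0.474415 = 1.61986.
h = 1.61986² = 2.62396 m.

2.624 m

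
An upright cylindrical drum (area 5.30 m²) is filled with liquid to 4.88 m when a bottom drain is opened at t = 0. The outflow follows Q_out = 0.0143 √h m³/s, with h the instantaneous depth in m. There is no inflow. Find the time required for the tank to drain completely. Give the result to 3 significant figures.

Unsteady balance on liquid volume: A dh/dt = −0.0143 √h.
This is separable: 2 d(√h)/dt = −0.0143/A, so √h = √h₀ − (0.0143/(2A)) t.
Set h = 0: 2√h₀ = (0.0143/A) t_empty ⇒ t_empty = 2A√h₀/0.0143.
t_empty = 2·5.30·√4.88/0.0143 = 10.600·2.2091/0.0143 = 1637.5 s.

1640 s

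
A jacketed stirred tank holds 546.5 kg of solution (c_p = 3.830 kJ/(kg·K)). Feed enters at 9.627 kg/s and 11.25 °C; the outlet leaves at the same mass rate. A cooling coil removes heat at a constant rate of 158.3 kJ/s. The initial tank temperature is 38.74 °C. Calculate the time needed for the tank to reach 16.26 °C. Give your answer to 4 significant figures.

69.74 s

Energy balance: M c_p dT/dt = ṁ c_p (T_in − T) − 158.3.
τ = M/ṁ = 56.7674 s; T_ss = T_in − Q̇/(ṁ c_p) = 6.95670 °C.
T(t) = T_ss + (T₀ − T_ss) e^(−t/τ). Set T = 16.26:
e^(−t/τ) = (16.26 − 6.95670)/(38.74 − 6.95670) = 0.292710
t = −56.7674 · ln(0.292710) = 69.7429 s.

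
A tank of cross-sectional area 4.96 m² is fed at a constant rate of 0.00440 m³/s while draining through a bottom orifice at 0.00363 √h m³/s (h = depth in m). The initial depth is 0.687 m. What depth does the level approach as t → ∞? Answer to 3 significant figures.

A dh/dt = Q_in − 0.00363 √h. Steady state requires inflow = outflow:
Q_in = 0.00363 √h_ss ⇒ √h_ss = 0.00440/0.00363 = 1.2121.
h_ss = 1.2121² = 1.4692 m. (Since h₀ = 0.687 m < h_ss, the level will rise toward this value.)

1.47 m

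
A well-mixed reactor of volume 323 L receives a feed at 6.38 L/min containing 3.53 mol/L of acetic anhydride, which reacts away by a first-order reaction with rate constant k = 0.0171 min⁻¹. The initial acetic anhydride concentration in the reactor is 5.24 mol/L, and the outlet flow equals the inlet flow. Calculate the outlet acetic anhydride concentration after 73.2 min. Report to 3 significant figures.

2.12 mol/L

V dC/dt = Q(C_in − C) − k V C.
dC/dt = (Q/V) C_in − (Q/V + k) C; effective rate a = Q/V + k = 0.019752 + 0.0171 = 0.036852 min⁻¹.
C_ss = Q C_in/(Q + kV) = 1.8920 mol/L; C(t) = C_ss + (C₀ − C_ss) e^(−a t).
C(73.2) = 1.8920 + (3.3480)·e^(−0.036852·73.2) = 1.8920 + (3.3480)·0.067368 = 2.1176 mol/L.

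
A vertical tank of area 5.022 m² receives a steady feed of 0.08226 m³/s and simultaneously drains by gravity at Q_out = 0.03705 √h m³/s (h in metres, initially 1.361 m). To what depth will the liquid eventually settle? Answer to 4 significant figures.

4.929 m

Accumulation of liquid (constant cross-section A): A dh/dt = Q_in − 0.03705 √h. At steady state dh/dt = 0:
Q_in = 0.03705 √h_ss ⇒ √h_ss = 0.08226/0.03705 = 2.22024.
h_ss = 2.22024² = 4.92948 m. (Since h₀ = 1.361 m < h_ss, the level will rise toward this value.)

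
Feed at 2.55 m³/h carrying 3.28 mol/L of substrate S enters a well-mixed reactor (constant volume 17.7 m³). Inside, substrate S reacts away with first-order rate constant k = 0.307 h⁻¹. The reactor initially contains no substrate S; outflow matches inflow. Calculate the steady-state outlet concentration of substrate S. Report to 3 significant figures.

1.05 mol/L

V dC/dt = Q(C_in − C) − k V C.
At steady state: 0 = Q C_in − (Q + kV) C_ss, so C_ss = Q C_in/(Q + kV).
C_ss = 2.55·3.28/(2.55 + 0.307·17.7) = 8.3640/7.9839 = 1.0476 mol/L.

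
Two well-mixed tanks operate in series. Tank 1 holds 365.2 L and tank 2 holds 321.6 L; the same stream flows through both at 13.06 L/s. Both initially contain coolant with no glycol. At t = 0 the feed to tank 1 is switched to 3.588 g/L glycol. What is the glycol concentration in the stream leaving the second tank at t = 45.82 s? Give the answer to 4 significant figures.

1.867 g/L

Time constants: τᵢ = Vᵢ/Q for each well-mixed tank.
τ₁ = 365.2/13.06 = 27.9632 s; τ₂ = 321.6/13.06 = 24.6248 s.
Solving the cascade with C₁(0)=C₂(0)=0 gives C₂(t) = C_in[1 − (τ₁ e^(−t/τ₁) − τ₂ e^(−t/τ₂))/(τ₁ − τ₂)].
At t = 45.82: e^(−t/τ₁) = 0.194256, e^(−t/τ₂) = 0.155560.
C₂ = 3.588·[1 − (27.9632·0.194256 − 24.6248·0.155560)/(3.33844)] = 3.588·0.520317 = 1.86690 g/L.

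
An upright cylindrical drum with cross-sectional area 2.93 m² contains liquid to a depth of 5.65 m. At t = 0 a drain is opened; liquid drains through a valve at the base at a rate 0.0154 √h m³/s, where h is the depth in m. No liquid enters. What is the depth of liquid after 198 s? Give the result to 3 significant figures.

3.45 m

Unsteady balance on liquid volume: A dh/dt = −0.0154 √h.
Separate and integrate: 2(√h − √h₀) = −(0.0154/A) t.
√h = √5.65 − 0.0154·198/(2·2.93) = 2.3770 − 0.52034 = 1.8566.
h = 1.8566² = 3.4471 m.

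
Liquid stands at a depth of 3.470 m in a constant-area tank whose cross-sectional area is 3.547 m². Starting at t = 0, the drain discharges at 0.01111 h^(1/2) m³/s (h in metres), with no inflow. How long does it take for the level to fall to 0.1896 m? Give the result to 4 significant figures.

911.4 s

With no inflow, A dh/dt = −0.01111 √h.
∫ h^(−1/2) dh = −(0.01111/A) ∫ dt, giving 2√h = 2√h₀ − (0.01111/A) t.
t = 2A(√h₀ − √h)/0.01111 = 2·3.547·(√3.470 − √0.1896)/0.01111
  = 7.09400 × (1.86279 − 0.435431) / 0.01111 = 911.405 s.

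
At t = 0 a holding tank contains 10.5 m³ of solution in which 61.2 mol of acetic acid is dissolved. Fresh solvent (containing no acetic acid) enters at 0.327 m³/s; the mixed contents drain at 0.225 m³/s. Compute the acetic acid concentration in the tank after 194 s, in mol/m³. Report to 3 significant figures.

Let m(t) be the amount of acetic acid. Volume: V(t) = V₀ + (Q_in − Q_out) t = 10.5 + 0.10200 t; V(194) = 30.288 m³.
No acetic acid enters, so dm/dt = −Q_out · (m/V).
dm/m = −Q_out dt/(V₀ + 0.10200 t); integrating gives ln(m/m₀) = −(Q_out/(Q_in−Q_out)) ln(V/V₀).
m = m₀ (V₀/V)^(Q_out/(Q_in−Q_out)) = 61.2 × (10.5/30.288)^(2.2059) = 5.9138 mol.
C = m/V = 5.9138/30.288 = 0.19525 mol/m³.

0.195 mol/m³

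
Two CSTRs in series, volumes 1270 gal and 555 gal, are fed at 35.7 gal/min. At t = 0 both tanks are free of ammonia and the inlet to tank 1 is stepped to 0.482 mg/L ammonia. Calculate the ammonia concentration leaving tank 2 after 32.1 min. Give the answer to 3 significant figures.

Each tank obeys Vᵢ dCᵢ/dt = Q(Cᵢ₋₁ − Cᵢ), so τᵢ = Vᵢ/Q.
τ₁ = 1270/35.7 = 35.574 min; τ₂ = 555/35.7 = 15.546 min.
Solving the cascade with C₁(0)=C₂(0)=0 gives C₂(t) = C_in[1 − (τ₁ e^(−t/τ₁) − τ₂ e^(−t/τ₂))/(τ₁ − τ₂)].
At t = 32.1: e^(−t/τ₁) = 0.40562, e^(−t/τ₂) = 0.12684.
C₂ = 0.482·[1 − (35.574·0.40562 − 15.546·0.12684)/(20.028)] = 0.482·0.37799 = 0.18219 mg/L.

0.182 mg/L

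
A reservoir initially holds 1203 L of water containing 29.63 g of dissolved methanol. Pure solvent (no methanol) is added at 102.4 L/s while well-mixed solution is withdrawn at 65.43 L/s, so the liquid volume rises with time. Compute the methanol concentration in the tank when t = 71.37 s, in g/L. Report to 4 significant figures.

Let m(t) be the amount of methanol. Volume: V(t) = V₀ + (Q_in − Q_out) t = 1203 + 36.9700 t; V(71.37) = 3841.55 L.
Species balance (pure solvent in): dm/dt = −Q_out · m/V(t).
Separate: dm/m = −Q_out dt/V(t) ⇒ ln(m/m₀) = −(Q_out/(Q_in−Q_out)) ln(V/V₀).
m = m₀ (V₀/V)^(Q_out/(Q_in−Q_out)) = 29.63 × (1203/3841.55)^(1.76981) = 3.79594 g.
C = m/V = 3.79594/3841.55 = 0.000988128 g/L.

0.0009881 g/L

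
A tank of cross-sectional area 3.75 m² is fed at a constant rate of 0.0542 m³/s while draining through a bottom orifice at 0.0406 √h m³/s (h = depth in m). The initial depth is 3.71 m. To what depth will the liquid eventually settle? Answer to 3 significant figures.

Unsteady balance on liquid volume: A dh/dt = Q_in − 0.0406 √h. At steady state dh/dt = 0:
Q_in = 0.0406 √h_ss ⇒ √h_ss = 0.0542/0.0406 = 1.3350.
h_ss = 1.3350² = 1.7822 m. (Since h₀ = 3.71 m > h_ss, the level will fall toward this value.)

1.78 m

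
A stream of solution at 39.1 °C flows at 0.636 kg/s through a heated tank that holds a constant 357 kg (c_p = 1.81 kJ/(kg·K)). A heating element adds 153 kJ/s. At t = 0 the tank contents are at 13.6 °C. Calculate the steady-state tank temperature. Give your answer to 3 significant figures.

172 °C

Heat balance on the well-mixed liquid: M c_p dT/dt = ṁ c_p (T_in − T) + 153.
At steady state dT/dt = 0 ⇒ T_ss = T_in + Q̇/(ṁ c_p) = 39.1 + 153/(0.636·1.81) = 172.01 °C.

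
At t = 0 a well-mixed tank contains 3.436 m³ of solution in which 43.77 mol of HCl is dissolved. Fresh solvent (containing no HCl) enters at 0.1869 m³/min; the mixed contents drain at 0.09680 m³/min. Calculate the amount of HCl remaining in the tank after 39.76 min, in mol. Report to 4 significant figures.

20.32 mol

Total volume: dV/dt = Q_in − Q_out = 0.0901000 m³/min, so V(t) = 3.436 + 0.0901000 t and V(39.76) = 7.01838 m³.
No HCl enters, so dm/dt = −Q_out · (m/V).
dm/m = −Q_out dt/(V₀ + 0.0901000 t); integrating gives ln(m/m₀) = −(Q_out/(Q_in−Q_out)) ln(V/V₀).
m = m₀ (V₀/V)^(Q_out/(Q_in−Q_out)) = 43.77 × (3.436/7.01838)^(1.07436) = 20.3202 mol.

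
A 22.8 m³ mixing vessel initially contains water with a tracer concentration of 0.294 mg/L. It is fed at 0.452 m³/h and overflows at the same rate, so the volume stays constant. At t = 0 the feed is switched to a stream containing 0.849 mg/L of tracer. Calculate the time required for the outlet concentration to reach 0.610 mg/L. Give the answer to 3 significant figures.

42.5 h

Species balance: V dC/dt = Q(C_in − C) ⇒ τ = V/Q = 50.442 h.
C(t) = C_in + (C₀ − C_in) e^(−t/τ). Set C = 0.610 and solve for t:
e^(−t/τ) = (C − C_in)/(C₀ − C_in) = (0.610 − 0.849)/(0.294 − 0.849) = 0.43063
t = −τ ln(…) = 50.442 × 0.84250 = 42.498 h.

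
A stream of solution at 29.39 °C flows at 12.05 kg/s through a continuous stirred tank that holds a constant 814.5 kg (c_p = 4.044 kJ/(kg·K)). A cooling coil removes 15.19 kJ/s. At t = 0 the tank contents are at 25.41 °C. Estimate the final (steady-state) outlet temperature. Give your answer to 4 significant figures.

29.08 °C

M c_p dT/dt = ṁ c_p (T_in − T) − Q̇.
At steady state dT/dt = 0 ⇒ T_ss = T_in − Q̇/(ṁ c_p) = 29.39 − 15.19/(12.05·4.044) = 29.0783 °C.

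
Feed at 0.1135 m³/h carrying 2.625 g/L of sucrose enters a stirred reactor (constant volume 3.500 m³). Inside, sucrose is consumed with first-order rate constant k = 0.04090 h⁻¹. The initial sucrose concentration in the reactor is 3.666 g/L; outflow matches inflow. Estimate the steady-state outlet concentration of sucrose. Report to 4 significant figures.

Accumulation = in − out − consumed: V dC/dt = Q C_in − Q C − k V C.
Steady state (dC/dt = 0): C_ss = Q C_in/(Q + kV) = C_in/(1 + kV/Q).
C_ss = 0.1135·2.625/(0.1135 + 0.04090·3.500) = 0.297938/0.256650 = 1.16087 g/L.

1.161 g/L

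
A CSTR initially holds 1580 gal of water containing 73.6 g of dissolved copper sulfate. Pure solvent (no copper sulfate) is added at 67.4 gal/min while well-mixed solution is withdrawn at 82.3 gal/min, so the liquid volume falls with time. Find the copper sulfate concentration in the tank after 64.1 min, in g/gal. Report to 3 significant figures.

Total volume: dV/dt = Q_in − Q_out = -14.900 gal/min, so V(t) = 1580 − 14.900 t and V(64.1) = 624.91 gal.
Solute balance: dm/dt = 0 − Q_out C = −Q_out m/V(t).
Separate: dm/m = −Q_out dt/V(t) ⇒ ln(m/m₀) = −(Q_out/(Q_in−Q_out)) ln(V/V₀).
m = m₀ (V₀/V)^(Q_out/(Q_in−Q_out)) = 73.6 × (1580/624.91)^(-5.5235) = 0.43833 g.
C = m/V = 0.43833/624.91 = 0.00070142 g/gal.

0.000701 g/gal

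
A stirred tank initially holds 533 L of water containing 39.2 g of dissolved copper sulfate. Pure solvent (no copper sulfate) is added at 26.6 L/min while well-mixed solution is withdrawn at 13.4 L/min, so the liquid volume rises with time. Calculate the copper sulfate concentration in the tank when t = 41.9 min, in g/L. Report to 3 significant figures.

Let m(t) be the amount of copper sulfate. Volume: V(t) = V₀ + (Q_in − Q_out) t = 533 + 13.200 t; V(41.9) = 1086.1 L.
No copper sulfate enters, so dm/dt = −Q_out · (m/V).
dm/m = −Q_out dt/(V₀ + 13.200 t); integrating gives ln(m/m₀) = −(Q_out/(Q_in−Q_out)) ln(V/V₀).
m = m₀ (V₀/V)^(Q_out/(Q_in−Q_out)) = 39.2 × (533/1086.1)^(1.0152) = 19.031 g.
C = m/V = 19.031/1086.1 = 0.017523 g/L.

0.0175 g/L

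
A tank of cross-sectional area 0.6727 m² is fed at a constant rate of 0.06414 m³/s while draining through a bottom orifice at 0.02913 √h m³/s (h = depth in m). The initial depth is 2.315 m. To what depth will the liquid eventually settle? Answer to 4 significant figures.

Accumulation of liquid (constant cross-section A): A dh/dt = Q_in − 0.02913 √h. At steady state dh/dt = 0:
Q_in = 0.02913 √h_ss ⇒ √h_ss = 0.06414/0.02913 = 2.20185.
h_ss = 2.20185² = 4.84816 m. (Since h₀ = 2.315 m < h_ss, the level will rise toward this value.)

4.848 m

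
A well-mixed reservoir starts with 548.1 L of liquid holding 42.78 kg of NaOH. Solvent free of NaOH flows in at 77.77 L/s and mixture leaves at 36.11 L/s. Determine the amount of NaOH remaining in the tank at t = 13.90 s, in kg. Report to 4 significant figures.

22.90 kg

Let m(t) be the amount of NaOH. Volume: V(t) = V₀ + (Q_in − Q_out) t = 548.1 + 41.6600 t; V(13.90) = 1127.17 L.
No NaOH enters, so dm/dt = −Q_out · (m/V).
dm/m = −Q_out dt/(V₀ + 41.6600 t); integrating gives ln(m/m₀) = −(Q_out/(Q_in−Q_out)) ln(V/V₀).
m = m₀ (V₀/V)^(Q_out/(Q_in−Q_out)) = 42.78 × (548.1/1127.17)^(0.866779) = 22.8995 kg.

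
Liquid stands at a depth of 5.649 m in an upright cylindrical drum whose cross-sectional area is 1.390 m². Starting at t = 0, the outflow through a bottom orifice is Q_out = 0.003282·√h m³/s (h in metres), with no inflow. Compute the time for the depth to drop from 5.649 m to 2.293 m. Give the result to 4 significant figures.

730.6 s

With no inflow, A dh/dt = −0.003282 √h.
Separate and integrate: 2(√h − √h₀) = −(0.003282/A) t.
t = 2A(√h₀ − √h)/0.003282 = 2·1.390·(√5.649 − √2.293)/0.003282
  = 2.78000 × (2.37676 − 1.51427) / 0.003282 = 730.573 s.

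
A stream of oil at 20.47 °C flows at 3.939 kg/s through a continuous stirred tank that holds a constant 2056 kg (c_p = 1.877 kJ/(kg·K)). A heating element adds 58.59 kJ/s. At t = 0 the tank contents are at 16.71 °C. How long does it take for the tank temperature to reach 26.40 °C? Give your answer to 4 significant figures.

922.8 s

M c_p dT/dt = ṁ c_p (T_in − T) + Q̇.
τ = M/ṁ = 521.960 s; T_ss = T_in + Q̇/(ṁ c_p) = 28.3945 °C.
T(t) = T_ss + (T₀ − T_ss) e^(−t/τ). Set T = 26.40:
e^(−t/τ) = (26.40 − 28.3945)/(16.71 − 28.3945) = 0.170698
t = −521.960 · ln(0.170698) = 922.752 s.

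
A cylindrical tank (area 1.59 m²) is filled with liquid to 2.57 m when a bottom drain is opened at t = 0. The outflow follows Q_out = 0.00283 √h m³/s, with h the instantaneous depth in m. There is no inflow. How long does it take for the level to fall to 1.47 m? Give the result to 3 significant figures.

439 s

With no inflow, A dh/dt = −0.00283 √h.
∫ h^(−1/2) dh = −(0.00283/A) ∫ dt, giving 2√h = 2√h₀ − (0.00283/A) t.
t = 2A(√h₀ − √h)/0.00283 = 2·1.59·(√2.57 − √1.47)/0.00283
  = 3.1800 × (1.6031 − 1.2124) / 0.00283 = 439.00 s.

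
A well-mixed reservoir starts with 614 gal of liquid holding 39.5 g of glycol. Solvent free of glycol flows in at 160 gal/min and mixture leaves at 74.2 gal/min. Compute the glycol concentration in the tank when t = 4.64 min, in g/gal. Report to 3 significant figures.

0.0253 g/gal

Let m(t) be the amount of glycol. Volume: V(t) = V₀ + (Q_in − Q_out) t = 614 + 85.800 t; V(4.64) = 1012.1 gal.
Solute balance: dm/dt = 0 − Q_out C = −Q_out m/V(t).
dm/m = −Q_out dt/(V₀ + 85.800 t); integrating gives ln(m/m₀) = −(Q_out/(Q_in−Q_out)) ln(V/V₀).
m = m₀ (V₀/V)^(Q_out/(Q_in−Q_out)) = 39.5 × (614/1012.1)^(0.86480) = 25.638 g.
C = m/V = 25.638/1012.1 = 0.025331 g/gal.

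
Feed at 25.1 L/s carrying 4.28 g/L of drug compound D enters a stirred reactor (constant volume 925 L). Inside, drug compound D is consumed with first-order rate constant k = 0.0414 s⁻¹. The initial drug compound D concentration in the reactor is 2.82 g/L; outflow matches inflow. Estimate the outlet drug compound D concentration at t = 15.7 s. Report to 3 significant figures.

Accumulation = in − out − consumed: V dC/dt = Q C_in − Q C − k V C.
dC/dt = (Q/V) C_in − (Q/V + k) C; effective rate a = Q/V + k = 0.027135 + 0.0414 = 0.068535 s⁻¹.
C_ss = Q C_in/(Q + kV) = 1.6946 g/L; C(t) = C_ss + (C₀ − C_ss) e^(−a t).
C(15.7) = 1.6946 + (1.1254)·e^(−0.068535·15.7) = 1.6946 + (1.1254)·0.34096 = 2.0783 g/L.

2.08 g/L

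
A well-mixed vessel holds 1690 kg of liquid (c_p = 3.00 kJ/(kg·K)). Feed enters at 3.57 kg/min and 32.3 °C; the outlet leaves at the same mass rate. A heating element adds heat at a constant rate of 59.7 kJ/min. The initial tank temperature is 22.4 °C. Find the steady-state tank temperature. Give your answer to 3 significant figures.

37.9 °C

M c_p dT/dt = ṁ c_p (T_in − T) + Q̇.
At steady state dT/dt = 0 ⇒ T_ss = T_in + Q̇/(ṁ c_p) = 32.3 + 59.7/(3.57·3.00) = 37.874 °C.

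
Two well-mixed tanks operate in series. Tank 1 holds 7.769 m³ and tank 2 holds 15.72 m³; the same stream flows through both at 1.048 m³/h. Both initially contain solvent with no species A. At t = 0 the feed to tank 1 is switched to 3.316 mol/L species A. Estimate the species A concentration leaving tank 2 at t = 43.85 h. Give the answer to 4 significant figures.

Species balance on tank i: dCᵢ/dt = (Cᵢ₋₁ − Cᵢ)/τᵢ with τᵢ = Vᵢ/Q.
τ₁ = 7.769/1.048 = 7.41317 h; τ₂ = 15.72/1.048 = 15.0000 h.
Tank 1: C₁ = C_in(1 − e^(−t/τ₁)). Tank 2 (τ₁ ≠ τ₂): C₂ = C_in[1 − (τ₁ e^(−t/τ₁) − τ₂ e^(−t/τ₂))/(τ₁ − τ₂)].
At t = 43.85: e^(−t/τ₁) = 0.00269826, e^(−t/τ₂) = 0.0537542.
C₂ = 3.316·[1 − (7.41317·0.00269826 − 15.0000·0.0537542)/(-7.58683)] = 3.316·0.896359 = 2.97232 mol/L.

2.972 mol/L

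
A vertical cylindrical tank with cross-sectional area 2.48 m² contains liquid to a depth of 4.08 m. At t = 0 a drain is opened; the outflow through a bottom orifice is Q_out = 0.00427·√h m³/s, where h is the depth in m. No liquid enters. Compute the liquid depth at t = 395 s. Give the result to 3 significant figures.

With no inflow, A dh/dt = −0.00427 √h.
∫ h^(−1/2) dh = −(0.00427/A) ∫ dt, giving 2√h = 2√h₀ − (0.00427/A) t.
√h = √4.08 − 0.00427·395/(2·2.48) = 2.0199 − 0.34005 = 1.6799.
h = 1.6799² = 2.8219 m.

2.82 m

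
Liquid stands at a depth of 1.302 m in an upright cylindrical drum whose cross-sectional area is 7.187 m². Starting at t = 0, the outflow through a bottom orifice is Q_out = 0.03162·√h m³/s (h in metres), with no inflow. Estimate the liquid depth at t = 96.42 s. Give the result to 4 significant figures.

0.8629 m

With no inflow, A dh/dt = −0.03162 √h.
∫ h^(−1/2) dh = −(0.03162/A) ∫ dt, giving 2√h = 2√h₀ − (0.03162/A) t.
√h = √1.302 − 0.03162·96.42/(2·7.187) = 1.14105 − 0.212105 = 0.928947.
h = 0.928947² = 0.862942 m.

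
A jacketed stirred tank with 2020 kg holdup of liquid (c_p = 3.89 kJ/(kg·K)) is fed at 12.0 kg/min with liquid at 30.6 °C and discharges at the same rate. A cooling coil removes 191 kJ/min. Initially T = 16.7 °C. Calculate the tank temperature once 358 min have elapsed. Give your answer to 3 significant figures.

Heat balance on the well-mixed liquid: M c_p dT/dt = ṁ c_p (T_in − T) − 191.
τ = M/ṁ = 168.33 min; T_ss = T_in − Q̇/(ṁ c_p) = 30.6 − 191/(12.0·3.89) = 26.508 °C.
T approaches T_ss exponentially: T(t) = T_ss + (T₀ − T_ss) e^(−t/τ).
T(358) = 26.508 + (-9.8083)·e^(−358/168.33) = 26.508 + (-9.8083)·0.11923 = 25.339 °C.

25.3 °C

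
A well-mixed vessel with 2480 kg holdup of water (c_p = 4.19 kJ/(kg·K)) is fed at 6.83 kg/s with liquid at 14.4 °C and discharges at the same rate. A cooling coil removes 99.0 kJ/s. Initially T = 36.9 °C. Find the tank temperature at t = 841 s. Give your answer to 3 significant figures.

Heat balance on the well-mixed liquid: M c_p dT/dt = ṁ c_p (T_in − T) − 99.0.
τ = M/ṁ = 363.10 s; T_ss = T_in − Q̇/(ṁ c_p) = 14.4 − 99.0/(6.83·4.19) = 10.941 °C.
T approaches T_ss exponentially: T(t) = T_ss + (T₀ − T_ss) e^(−t/τ).
T(841) = 10.941 + (25.959)·e^(−841/363.10) = 10.941 + (25.959)·0.098654 = 13.502 °C.

13.5 °C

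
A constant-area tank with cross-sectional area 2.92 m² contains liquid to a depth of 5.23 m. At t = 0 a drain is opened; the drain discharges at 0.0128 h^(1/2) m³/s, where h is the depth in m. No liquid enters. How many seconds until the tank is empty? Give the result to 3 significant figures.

1040 s

Accumulation of liquid (constant cross-section A): A dh/dt = −0.0128 √h.
∫ h^(−1/2) dh = −(0.0128/A) ∫ dt, giving 2√h = 2√h₀ − (0.0128/A) t.
Tank is empty when √h = 0: t_empty = 2A√h₀/0.0128.
t_empty = 2·2.92·√5.23/0.0128 = 5.8400·2.2869/0.0128 = 1043.4 s.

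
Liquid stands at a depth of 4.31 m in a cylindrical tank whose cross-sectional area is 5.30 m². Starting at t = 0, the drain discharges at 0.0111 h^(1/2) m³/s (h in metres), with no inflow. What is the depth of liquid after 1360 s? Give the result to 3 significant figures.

0.425 m

A dh/dt = −Q_out = −0.0111 √h.
This is separable: 2 d(√h)/dt = −0.0111/A, so √h = √h₀ − (0.0111/(2A)) t.
√h = √4.31 − 0.0111·1360/(2·5.30) = 2.0761 − 1.4242 = 0.65190.
h = 0.65190² = 0.42498 m.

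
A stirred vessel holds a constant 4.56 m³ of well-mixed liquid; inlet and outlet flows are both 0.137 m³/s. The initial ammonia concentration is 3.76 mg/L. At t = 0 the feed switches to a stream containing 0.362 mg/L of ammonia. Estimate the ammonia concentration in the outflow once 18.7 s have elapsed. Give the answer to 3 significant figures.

2.30 mg/L

Unsteady species balance (constant V, well mixed): V dC/dt = Q(C_in − C).
Rewrite as dC/dt + C/τ = C_in/τ, τ = V/Q = 33.285 s.
C approaches C_in exponentially: C(t) = C_in + (C₀ − C_in) e^(−t/τ).
C(18.7) = 0.362 + (3.76 − 0.362)·e^(−18.7/33.285) = 0.362 + (3.3980)·0.57017 = 2.2994 mg/L.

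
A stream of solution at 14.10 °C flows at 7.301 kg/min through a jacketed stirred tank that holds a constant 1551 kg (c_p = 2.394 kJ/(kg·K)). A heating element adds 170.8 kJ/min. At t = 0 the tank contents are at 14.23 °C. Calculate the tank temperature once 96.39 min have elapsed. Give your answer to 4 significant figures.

17.75 °C

M c_p dT/dt = ṁ c_p (T_in − T) + Q̇.
τ = M/ṁ = 212.437 min; T_ss = T_in + Q̇/(ṁ c_p) = 14.10 + 170.8/(7.301·2.394) = 23.8720 °C.
Solution: T(t) = T_ss + (T₀ − T_ss) e^(−t/τ).
T(96.39) = 23.8720 + (-9.64195)·e^(−96.39/212.437) = 23.8720 + (-9.64195)·0.635251 = 17.7469 °C.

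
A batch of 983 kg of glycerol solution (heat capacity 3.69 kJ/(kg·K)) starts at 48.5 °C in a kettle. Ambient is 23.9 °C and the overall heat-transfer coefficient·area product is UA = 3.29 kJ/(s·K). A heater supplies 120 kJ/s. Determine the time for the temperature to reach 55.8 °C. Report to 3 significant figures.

First-law balance (no shaft work): M c_p dT/dt = −UA(T − T_amb) + Q̇.
τ = M c_p/UA = 1102.5 s; T_ss = T_amb + Q̇/UA = 23.9 + 120/3.29 = 60.374 °C.
T(t) = T_ss + (T₀ − T_ss)e^(−t/τ); set T = 55.8:
t = −τ ln[(T − T_ss)/(T₀ − T_ss)] = −1102.5 · ln(0.38522) = 1051.7 s.

1050 s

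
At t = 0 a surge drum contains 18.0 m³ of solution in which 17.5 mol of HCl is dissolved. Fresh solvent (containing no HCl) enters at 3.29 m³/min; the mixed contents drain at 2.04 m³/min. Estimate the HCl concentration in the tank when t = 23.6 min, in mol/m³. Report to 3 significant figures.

Let m(t) be the amount of HCl. Volume: V(t) = V₀ + (Q_in − Q_out) t = 18.0 + 1.2500 t; V(23.6) = 47.500 m³.
No HCl enters, so dm/dt = −Q_out · (m/V).
dm/m = −Q_out dt/(V₀ + 1.2500 t); integrating gives ln(m/m₀) = −(Q_out/(Q_in−Q_out)) ln(V/V₀).
m = m₀ (V₀/V)^(Q_out/(Q_in−Q_out)) = 17.5 × (18.0/47.500)^(1.6320) = 3.5915 mol.
C = m/V = 3.5915/47.500 = 0.075611 mol/m³.

0.0756 mol/m³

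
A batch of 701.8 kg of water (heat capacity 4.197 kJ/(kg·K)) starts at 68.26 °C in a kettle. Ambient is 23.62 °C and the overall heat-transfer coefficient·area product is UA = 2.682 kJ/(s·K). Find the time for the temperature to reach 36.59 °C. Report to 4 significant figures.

Heat balance on the well-mixed liquid: M c_p dT/dt = −UA(T − T_amb).
τ = M c_p/UA = 1098.23 s; T_ss = T_amb = 23.6200 °C.
T(t) = T_ss + (T₀ − T_ss)e^(−t/τ); set T = 36.59:
t = −τ ln[(T − T_ss)/(T₀ − T_ss)] = −1098.23 · ln(0.290547) = 1357.40 s.

1357 s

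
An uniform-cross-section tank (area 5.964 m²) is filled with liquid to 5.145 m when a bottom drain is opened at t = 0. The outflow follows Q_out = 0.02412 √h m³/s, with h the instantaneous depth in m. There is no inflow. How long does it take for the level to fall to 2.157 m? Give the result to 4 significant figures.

Mass balance (ρ constant): A dh/dt = −0.02412 √h.
This is separable: 2 d(√h)/dt = −0.02412/A, so √h = √h₀ − (0.02412/(2A)) t.
t = 2A(√h₀ − √h)/0.02412 = 2·5.964·(√5.145 − √2.157)/0.02412
  = 11.9280 × (2.26826 − 1.46867) / 0.02412 = 395.417 s.

395.4 s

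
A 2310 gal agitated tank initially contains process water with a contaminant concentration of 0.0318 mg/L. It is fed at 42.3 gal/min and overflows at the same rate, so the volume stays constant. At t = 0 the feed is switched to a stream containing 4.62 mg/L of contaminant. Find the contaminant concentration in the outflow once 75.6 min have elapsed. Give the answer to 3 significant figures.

3.47 mg/L

Transient balance on the dissolved component: V dC/dt = Q(C_in − C).
So dC/dt = (C_in − C)/τ with τ = V/Q = 2310/42.3 = 54.610 min.
This is linear first-order; C(t) = C_in + (C₀ − C_in) e^(−t/τ).
C(75.6) = 4.62 + (0.0318 − 4.62)·e^(−75.6/54.610) = 4.62 + (-4.5882)·0.25048 = 3.4707 mg/L.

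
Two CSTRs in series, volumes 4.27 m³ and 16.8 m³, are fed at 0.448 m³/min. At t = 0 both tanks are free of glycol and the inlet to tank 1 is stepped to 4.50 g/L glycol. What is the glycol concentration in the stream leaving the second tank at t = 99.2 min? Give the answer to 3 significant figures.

4.07 g/L

Species balance on tank i: dCᵢ/dt = (Cᵢ₋₁ − Cᵢ)/τᵢ with τᵢ = Vᵢ/Q.
τ₁ = 4.27/0.448 = 9.5312 min; τ₂ = 16.8/0.448 = 37.500 min.
Solving the cascade with C₁(0)=C₂(0)=0 gives C₂(t) = C_in[1 − (τ₁ e^(−t/τ₁) − τ₂ e^(−t/τ₂))/(τ₁ − τ₂)].
At t = 99.2: e^(−t/τ₁) = 3.0194e-05, e^(−t/τ₂) = 0.070982.
C₂ = 4.50·[1 − (9.5312·3.0194e-05 − 37.500·0.070982)/(-27.969)] = 4.50·0.90484 = 4.0718 g/L.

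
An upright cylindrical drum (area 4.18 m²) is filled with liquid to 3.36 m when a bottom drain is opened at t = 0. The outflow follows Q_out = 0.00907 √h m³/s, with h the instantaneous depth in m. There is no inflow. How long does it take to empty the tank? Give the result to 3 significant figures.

1690 s

With no inflow, A dh/dt = −0.00907 √h.
This is separable: 2 d(√h)/dt = −0.00907/A, so √h = √h₀ − (0.00907/(2A)) t.
Tank is empty when √h = 0: t_empty = 2A√h₀/0.00907.
t_empty = 2·4.18·√3.36/0.00907 = 8.3600·1.8330/0.00907 = 1689.5 s.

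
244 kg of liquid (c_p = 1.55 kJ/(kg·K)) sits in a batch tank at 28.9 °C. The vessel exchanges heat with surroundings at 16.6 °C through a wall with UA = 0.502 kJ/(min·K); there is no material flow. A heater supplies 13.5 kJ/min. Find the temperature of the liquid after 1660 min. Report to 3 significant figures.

41.9 °C

M c_p dT/dt = −UA(T − T_amb) + Q̇.
dT/dt = (T_ss − T)/τ with T_ss = T_amb + Q̇/UA = 16.6 + 13.5/0.502 = 43.492 °C, τ = M c_p/UA = 244·1.55/0.502 = 753.39 min.
Integrating: T(t) = T_ss + (T₀ − T_ss) e^(−t/τ).
T(1660) = 43.492 + (-14.592)·0.11043 = 41.881 °C.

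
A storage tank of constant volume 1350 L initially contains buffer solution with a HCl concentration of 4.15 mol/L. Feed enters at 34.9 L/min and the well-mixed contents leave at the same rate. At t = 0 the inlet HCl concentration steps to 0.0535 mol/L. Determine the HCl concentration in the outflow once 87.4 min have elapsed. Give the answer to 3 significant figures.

0.481 mol/L

Species balance on the tank: V dC/dt = Q(C_in − C).
Time constant τ = V/Q = 1350/34.9 = 38.682 min.
This is linear first-order; C(t) = C_in + (C₀ − C_in) e^(−t/τ).
C(87.4) = 0.0535 + (4.15 − 0.0535)·e^(−87.4/38.682) = 0.0535 + (4.0965)·0.10441 = 0.48121 mol/L.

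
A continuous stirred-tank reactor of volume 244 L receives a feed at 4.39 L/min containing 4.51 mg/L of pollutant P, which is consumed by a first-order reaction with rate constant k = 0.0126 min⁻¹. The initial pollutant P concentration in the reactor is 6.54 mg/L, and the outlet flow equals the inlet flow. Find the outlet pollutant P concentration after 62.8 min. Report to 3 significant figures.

Accumulation = in − out − consumed: V dC/dt = Q C_in − Q C − k V C.
dC/dt = (Q/V) C_in − (Q/V + k) C; effective rate a = Q/V + k = 0.017992 + 0.0126 = 0.030592 min⁻¹.
C_ss = Q C_in/(Q + kV) = 2.6524 mg/L; C(t) = C_ss + (C₀ − C_ss) e^(−a t).
C(62.8) = 2.6524 + (3.8876)·e^(−0.030592·62.8) = 2.6524 + (3.8876)·0.14644 = 3.2217 mg/L.

3.22 mg/L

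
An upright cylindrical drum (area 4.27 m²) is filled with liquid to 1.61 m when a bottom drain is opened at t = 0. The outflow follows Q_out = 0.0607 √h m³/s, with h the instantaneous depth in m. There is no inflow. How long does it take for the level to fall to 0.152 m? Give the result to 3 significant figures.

124 s

Volume balance on the tank: A dh/dt = −0.0607 √h.
∫ h^(−1/2) dh = −(0.0607/A) ∫ dt, giving 2√h = 2√h₀ − (0.0607/A) t.
t = 2A(√h₀ − √h)/0.0607 = 2·4.27·(√1.61 − √0.152)/0.0607
  = 8.5400 × (1.2689 − 0.38987) / 0.0607 = 123.67 s.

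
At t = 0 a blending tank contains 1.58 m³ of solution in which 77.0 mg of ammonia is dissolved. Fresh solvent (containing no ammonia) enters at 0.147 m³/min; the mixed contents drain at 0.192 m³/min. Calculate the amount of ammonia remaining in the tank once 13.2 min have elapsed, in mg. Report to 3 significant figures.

Let m(t) be the amount of ammonia. Volume: V(t) = V₀ + (Q_in − Q_out) t = 1.58 − 0.045000 t; V(13.2) = 0.98600 m³.
Species balance (pure solvent in): dm/dt = −Q_out · m/V(t).
Separate: dm/m = −Q_out dt/V(t) ⇒ ln(m/m₀) = −(Q_out/(Q_in−Q_out)) ln(V/V₀).
m = m₀ (V₀/V)^(Q_out/(Q_in−Q_out)) = 77.0 × (1.58/0.98600)^(-4.2667) = 10.298 mg.

10.3 mg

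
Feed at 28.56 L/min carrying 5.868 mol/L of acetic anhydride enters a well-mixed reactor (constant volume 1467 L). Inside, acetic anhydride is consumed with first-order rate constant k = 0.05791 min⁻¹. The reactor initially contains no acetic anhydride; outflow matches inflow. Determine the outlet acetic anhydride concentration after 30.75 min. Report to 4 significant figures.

1.340 mol/L

Species balance: V dC/dt = Q C_in − Q C − k V C.
dC/dt = (Q/V) C_in − (Q/V + k) C; effective rate a = Q/V + k = 0.0194683 + 0.05791 = 0.0773783 min⁻¹.
C_ss = Q C_in/(Q + kV) = 1.47638 mol/L; C(t) = C_ss + (C₀ − C_ss) e^(−a t).
C(30.75) = 1.47638 + (-1.47638)·e^(−0.0773783·30.75) = 1.47638 + (-1.47638)·0.0926077 = 1.33966 mol/L.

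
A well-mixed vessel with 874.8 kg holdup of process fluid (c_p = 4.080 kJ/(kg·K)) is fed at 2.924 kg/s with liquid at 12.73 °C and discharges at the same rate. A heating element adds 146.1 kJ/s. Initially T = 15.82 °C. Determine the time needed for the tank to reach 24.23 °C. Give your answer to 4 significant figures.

750.0 s

M c_p dT/dt = ṁ c_p (T_in − T) + Q̇.
τ = M/ṁ = 299.179 s; T_ss = T_in + Q̇/(ṁ c_p) = 24.9765 °C.
T(t) = T_ss + (T₀ − T_ss) e^(−t/τ). Set T = 24.23:
e^(−t/τ) = (24.23 − 24.9765)/(15.82 − 24.9765) = 0.0815288
t = −299.179 · ln(0.0815288) = 749.982 s.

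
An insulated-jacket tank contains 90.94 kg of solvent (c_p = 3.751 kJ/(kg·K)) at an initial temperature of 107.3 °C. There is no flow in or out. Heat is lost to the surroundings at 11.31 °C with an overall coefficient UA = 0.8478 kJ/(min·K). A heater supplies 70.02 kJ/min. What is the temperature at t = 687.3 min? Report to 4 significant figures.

First-law balance (no shaft work): M c_p dT/dt = −UA(T − T_amb) + Q̇.
dT/dt = (T_ss − T)/τ with T_ss = T_amb + Q̇/UA = 11.31 + 70.02/0.8478 = 93.9002 °C, τ = M c_p/UA = 90.94·3.751/0.8478 = 402.354 min.
This is linear first-order; T(t) = T_ss + (T₀ − T_ss) e^(−t/τ).
T(687.3) = 93.9002 + (13.3998)·0.181192 = 96.3282 °C.

96.33 °C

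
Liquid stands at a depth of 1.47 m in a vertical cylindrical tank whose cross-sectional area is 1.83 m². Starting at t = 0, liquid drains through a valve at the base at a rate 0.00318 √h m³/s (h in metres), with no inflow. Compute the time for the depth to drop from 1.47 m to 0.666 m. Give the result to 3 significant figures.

A dh/dt = −Q_out = −0.00318 √h.
∫ h^(−1/2) dh = −(0.00318/A) ∫ dt, giving 2√h = 2√h₀ − (0.00318/A) t.
t = 2A(√h₀ − √h)/0.00318 = 2·1.83·(√1.47 − √0.666)/0.00318
  = 3.6600 × (1.2124 − 0.81609) / 0.00318 = 456.17 s.

456 s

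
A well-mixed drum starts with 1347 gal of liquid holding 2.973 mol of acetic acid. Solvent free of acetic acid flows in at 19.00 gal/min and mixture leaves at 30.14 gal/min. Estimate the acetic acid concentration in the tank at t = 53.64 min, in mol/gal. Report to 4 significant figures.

0.0008120 mol/gal

Let m(t) be the amount of acetic acid. Volume: V(t) = V₀ + (Q_in − Q_out) t = 1347 − 11.1400 t; V(53.64) = 749.450 gal.
Species balance (pure solvent in): dm/dt = −Q_out · m/V(t).
dm/m = −Q_out dt/(V₀ − 11.1400 t); integrating gives ln(m/m₀) = −(Q_out/(Q_in−Q_out)) ln(V/V₀).
m = m₀ (V₀/V)^(Q_out/(Q_in−Q_out)) = 2.973 × (1347/749.450)^(-2.70557) = 0.608543 mol.
C = m/V = 0.608543/749.450 = 0.000811985 mol/gal.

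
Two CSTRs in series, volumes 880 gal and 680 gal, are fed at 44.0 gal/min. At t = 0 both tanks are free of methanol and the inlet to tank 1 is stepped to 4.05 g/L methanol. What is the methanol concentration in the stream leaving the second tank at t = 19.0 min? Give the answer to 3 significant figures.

1.19 g/L

Each tank obeys Vᵢ dCᵢ/dt = Q(Cᵢ₋₁ − Cᵢ), so τᵢ = Vᵢ/Q.
τ₁ = 880/44.0 = 20.000 min; τ₂ = 680/44.0 = 15.455 min.
Tank 1: C₁ = C_in(1 − e^(−t/τ₁)). Tank 2 (τ₁ ≠ τ₂): C₂ = C_in[1 − (τ₁ e^(−t/τ₁) − τ₂ e^(−t/τ₂))/(τ₁ − τ₂)].
At t = 19.0: e^(−t/τ₁) = 0.38674, e^(−t/τ₂) = 0.29246.
C₂ = 4.05·[1 − (20.000·0.38674 − 15.455·0.29246)/(4.5455)] = 4.05·0.29272 = 1.1855 g/L.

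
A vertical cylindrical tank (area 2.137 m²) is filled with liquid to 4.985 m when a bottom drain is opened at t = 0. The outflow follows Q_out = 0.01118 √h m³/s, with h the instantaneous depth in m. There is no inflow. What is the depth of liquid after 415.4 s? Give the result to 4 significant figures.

1.314 m

A dh/dt = −Q_out = −0.01118 √h.
This is separable: 2 d(√h)/dt = −0.01118/A, so √h = √h₀ − (0.01118/(2A)) t.
√h = √4.985 − 0.01118·415.4/(2·2.137) = 2.23271 − 1.08661 = 1.14610.
h = 1.14610² = 1.31355 m.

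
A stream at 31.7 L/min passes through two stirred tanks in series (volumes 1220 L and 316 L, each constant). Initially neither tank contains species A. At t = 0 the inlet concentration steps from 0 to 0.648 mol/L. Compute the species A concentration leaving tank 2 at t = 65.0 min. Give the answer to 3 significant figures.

Each tank obeys Vᵢ dCᵢ/dt = Q(Cᵢ₋₁ − Cᵢ), so τᵢ = Vᵢ/Q.
τ₁ = 1220/31.7 = 38.486 min; τ₂ = 316/31.7 = 9.9685 min.
Tank 1: C₁ = C_in(1 − e^(−t/τ₁)). Tank 2 (τ₁ ≠ τ₂): C₂ = C_in[1 − (τ₁ e^(−t/τ₁) − τ₂ e^(−t/τ₂))/(τ₁ − τ₂)].
At t = 65.0: e^(−t/τ₁) = 0.18472, e^(−t/τ₂) = 0.0014728.
C₂ = 0.648·[1 − (38.486·0.18472 − 9.9685·0.0014728)/(28.517)] = 0.648·0.75123 = 0.48680 mol/L.

0.487 mol/L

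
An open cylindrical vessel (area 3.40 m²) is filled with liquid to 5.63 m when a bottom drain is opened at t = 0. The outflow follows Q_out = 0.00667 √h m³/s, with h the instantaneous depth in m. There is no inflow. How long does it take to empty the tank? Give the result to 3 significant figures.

A dh/dt = −Q_out = −0.00667 √h.
Separate and integrate: 2(√h − √h₀) = −(0.00667/A) t.
Set h = 0: 2√h₀ = (0.00667/A) t_empty ⇒ t_empty = 2A√h₀/0.00667.
t_empty = 2·3.40·√5.63/0.00667 = 6.8000·2.3728/0.00667 = 2419.0 s.

2420 s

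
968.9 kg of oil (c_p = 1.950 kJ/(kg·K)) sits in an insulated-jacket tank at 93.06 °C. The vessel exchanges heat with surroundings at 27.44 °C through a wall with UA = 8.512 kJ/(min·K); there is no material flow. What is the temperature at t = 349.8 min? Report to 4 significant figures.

41.01 °C

Lumped-capacitance energy balance: M c_p dT/dt = UA(T_amb − T).
dT/dt = (T_ss − T)/τ with T_ss = T_amb = 27.4400 °C, τ = M c_p/UA = 968.9·1.950/8.512 = 221.964 min.
T approaches T_ss exponentially: T(t) = T_ss + (T₀ − T_ss) e^(−t/τ).
T(349.8) = 27.4400 + (65.6200)·0.206814 = 41.0112 °C.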